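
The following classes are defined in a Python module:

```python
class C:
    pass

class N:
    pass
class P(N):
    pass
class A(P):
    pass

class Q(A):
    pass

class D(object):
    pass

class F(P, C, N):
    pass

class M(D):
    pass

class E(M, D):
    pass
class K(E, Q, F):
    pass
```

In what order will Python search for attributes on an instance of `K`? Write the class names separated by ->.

K -> E -> M -> D -> Q -> A -> F -> P -> C -> N -> object

L[K] = K + merge(L[E], L[Q], L[F], [E Q F])
  take E:  [E M D object] + [Q A P N object] + [F P C N object] + [E Q F]
  take M:  [M D object] + [Q A P N object] + [F P C N object] + [Q F]
  take D:  [D object] + [Q A P N object] + [F P C N object] + [Q F]
  take Q:  [object] + [Q A P N object] + [F P C N object] + [Q F]
  take A:  [object] + [A P N object] + [F P C N object] + [F]
  take F:  [object] + [P N object] + [F P C N object] + [F]
  take P:  [object] + [P N object] + [P C N object]
  take C:  [object] + [N object] + [C N object]
  take N:  [object] + [N object] + [N object]
  take object:  [object] + [object] + [object]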